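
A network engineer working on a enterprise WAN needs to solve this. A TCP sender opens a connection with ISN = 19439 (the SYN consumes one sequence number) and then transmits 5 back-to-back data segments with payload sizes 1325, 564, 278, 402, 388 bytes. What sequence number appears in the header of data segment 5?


The SYN occupies sequence number ISN = 19439, so the first data byte is ISN + 1 = 19440.
SEQ of data segment i = (ISN + 1) + sum of payload sizes of segments 1..i-1.
Segment 1: SEQ = 19440, payload = 1325 bytes
Segment 2: SEQ = 20765, payload = 564 bytes
Segment 3: SEQ = 21329, payload = 278 bytes
Segment 4: SEQ = 21607, payload = 402 bytes
Segment 5: SEQ = 22009, payload = 388 bytes
SEQ of segment 5 = 19440 + 1325 + 564 + 278 + 402 = 22009

22009


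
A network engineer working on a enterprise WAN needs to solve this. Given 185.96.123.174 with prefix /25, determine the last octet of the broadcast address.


Given: IP = 185.96.123.174, prefix = /25
Host bits = 32 - 25 = 7
Network last octet = 174 AND mask = 128
Host part size = 2^7 - 1 = 127
Broadcast last octet = 128 OR 127 = 255

255


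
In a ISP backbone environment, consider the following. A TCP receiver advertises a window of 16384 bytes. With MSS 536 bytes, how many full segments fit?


Given: RWND = 16384 bytes, MSS = 536 bytes
Full segments = floor(RWND / MSS)
Full segments = floor(16384 / 536)
Full segments = floor(30.5672) = 30

30


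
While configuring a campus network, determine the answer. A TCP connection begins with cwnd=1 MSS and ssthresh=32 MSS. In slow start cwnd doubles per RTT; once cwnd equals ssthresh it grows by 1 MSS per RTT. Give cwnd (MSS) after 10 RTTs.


RTT 0: cwnd = 1 MSS (initial)
RTT 1: cwnd = 2 MSS (slow start, doubled)
RTT 2: cwnd = 4 MSS (slow start, doubled)
RTT 3: cwnd = 8 MSS (slow start, doubled)
RTT 4: cwnd = 16 MSS (slow start, doubled)
RTT 5: cwnd = 32 MSS (slow start, doubled)
RTT 6: cwnd = 33 MSS (congestion avoidance, +1)
RTT 7: cwnd = 34 MSS (congestion avoidance, +1)
RTT 8: cwnd = 35 MSS (congestion avoidance, +1)
RTT 9: cwnd = 36 MSS (congestion avoidance, +1)
RTT 10: cwnd = 37 MSS (congestion avoidance, +1)

37


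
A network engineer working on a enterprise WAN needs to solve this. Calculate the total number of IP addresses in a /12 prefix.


Given: CIDR prefix /12
Host bits = 32 - 12 = 20
Total addresses = 2^20 = 1048576

1048576


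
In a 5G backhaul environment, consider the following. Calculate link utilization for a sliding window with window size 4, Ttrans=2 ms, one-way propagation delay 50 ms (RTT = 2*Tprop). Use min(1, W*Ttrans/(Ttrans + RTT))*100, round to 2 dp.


Given: W = 4, Ttrans = 2 ms, RTT = 100 ms (= 2 * Tprop, Tprop = 50 ms)
Cycle time = Ttrans + RTT = 2 + 100 = 102 ms (first packet sent until its ACK returns)
W * Ttrans = 4 * 2 = 8 ms of sending per cycle
W * Ttrans / (Ttrans + RTT) = 8 / 102 = 0.078431
U = min(1, 0.078431) = 0.078431
U% = 7.84%

7.84


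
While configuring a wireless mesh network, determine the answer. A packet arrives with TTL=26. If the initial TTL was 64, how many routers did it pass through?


Given: initial TTL = 64, received TTL = 26
Hops = initial TTL - received TTL
Hops = 64 - 26 = 38

38


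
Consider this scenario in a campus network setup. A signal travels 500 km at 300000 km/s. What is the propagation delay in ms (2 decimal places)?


Given: distance = 500 km, speed = 300000 km/s
Delay = distance / speed = 500 / 300000 seconds
Delay in ms = 500 * 1000 / 300000
Delay = 1.6667 ms
Rounded to 2 dp = 1.67 ms

1.67


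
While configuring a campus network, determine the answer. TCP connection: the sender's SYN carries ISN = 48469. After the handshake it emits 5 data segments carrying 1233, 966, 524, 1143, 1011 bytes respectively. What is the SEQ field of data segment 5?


The SYN occupies sequence number ISN = 48469, so the first data byte is ISN + 1 = 48470.
SEQ of data segment i = (ISN + 1) + sum of payload sizes of segments 1..i-1.
Segment 1: SEQ = 48470, payload = 1233 bytes
Segment 2: SEQ = 49703, payload = 966 bytes
Segment 3: SEQ = 50669, payload = 524 bytes
Segment 4: SEQ = 51193, payload = 1143 bytes
Segment 5: SEQ = 52336, payload = 1011 bytes
SEQ of segment 5 = 48470 + 1233 + 966 + 524 + 1143 = 52336

52336


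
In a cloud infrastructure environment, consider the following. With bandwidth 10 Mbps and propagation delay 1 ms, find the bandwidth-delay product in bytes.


Given: bandwidth = 10 Mbps, delay = 1 ms
BDP in bits = 10 * 10^6 * 1 / 1000
BDP in bits = 10000
BDP in bytes = 10000 / 8 = 1250

1250


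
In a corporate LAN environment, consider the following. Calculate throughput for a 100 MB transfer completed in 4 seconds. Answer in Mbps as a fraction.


Given: file = 100 MB, time = 4 s
File in Mb = 100 * 8 = 800 Mb
Throughput = 800 / 4 Mbps
Throughput = 200 Mbps

200


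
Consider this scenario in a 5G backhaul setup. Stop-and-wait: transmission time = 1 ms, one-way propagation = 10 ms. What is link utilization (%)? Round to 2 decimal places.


Given: Ttrans = 1 ms, Tprop = 10 ms
RTT = 2 * Tprop = 2 * 10 = 20 ms
U = Ttrans / (Ttrans + RTT)
U = 1 / (1 + 20)
U = 1 / 21 = 0.047619
U% = 4.76%

4.76


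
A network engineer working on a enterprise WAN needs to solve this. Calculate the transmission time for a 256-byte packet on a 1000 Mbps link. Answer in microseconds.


Given: packet = 256 bytes, bandwidth = 1000 Mbps
Packet in bits = 256 * 8 = 2048 bits
Bandwidth = 1000 * 10^6 = 1000000000 bps
Time = 2048 / 1000000000 seconds
Time in us = 2048 * 10^6 / 1000000000 = 2.048

2.048


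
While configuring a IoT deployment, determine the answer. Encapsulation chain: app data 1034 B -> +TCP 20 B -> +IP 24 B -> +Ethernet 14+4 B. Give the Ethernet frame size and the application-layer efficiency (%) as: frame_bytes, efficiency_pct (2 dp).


TCP segment = 1034 + 20 = 1054 B
IP packet = 1054 + 24 = 1078 B
Ethernet frame = 1078 + 14 + 4 = 1096 B
Efficiency = app / frame = 1034 / 1096 = 0.943431 = 94.3431% -> 94.34% (2 dp)

1096, 94.34


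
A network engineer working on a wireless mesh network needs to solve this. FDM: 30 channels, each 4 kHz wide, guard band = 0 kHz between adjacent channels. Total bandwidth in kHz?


Given: 30 channels, 4 kHz each, guard = 0 kHz
Channel bandwidth = 30 * 4 = 120 kHz
Guard bands = 29 gaps * 0 kHz = 0 kHz
Total = 120 + 0 = 120 kHz

120


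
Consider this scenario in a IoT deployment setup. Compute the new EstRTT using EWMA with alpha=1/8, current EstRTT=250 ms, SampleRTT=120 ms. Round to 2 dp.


Given: EstRTT = 250 ms, SampleRTT = 120 ms, alpha = 1/8
New EstRTT = (1 - alpha) * EstRTT + alpha * SampleRTT
(7/8) * 250 = 218.75
(1/8) * 120 = 15
New EstRTT = 218.75 + 15 = 233.75 ms -> 233.75 ms (2 dp)

233.75


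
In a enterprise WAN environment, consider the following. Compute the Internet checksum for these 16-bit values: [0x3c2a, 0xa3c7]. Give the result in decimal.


Given words: [0x3c2a, 0xa3c7]
Step 1: Sum all words
Raw sum = 15402 + 41927 = 57329
One's complement = ~57329 & 0xFFFF = 8206

8206


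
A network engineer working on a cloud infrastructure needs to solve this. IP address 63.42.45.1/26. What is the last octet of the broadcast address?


Given: IP = 63.42.45.1, prefix = /26
Host bits = 32 - 26 = 6
Network last octet = 1 AND mask = 0
Host part size = 2^6 - 1 = 63
Broadcast last octet = 0 OR 63 = 63

63


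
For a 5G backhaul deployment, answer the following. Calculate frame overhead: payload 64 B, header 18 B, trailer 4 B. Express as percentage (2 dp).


Given: payload = 64 B, header = 18 B, trailer = 4 B
Overhead bytes = header + trailer = 18 + 4 = 22
Total frame = payload + overhead = 64 + 22 = 86
Overhead % = 22 / 86 * 100 = 25.5814% -> 25.58% (2 dp)

25.58


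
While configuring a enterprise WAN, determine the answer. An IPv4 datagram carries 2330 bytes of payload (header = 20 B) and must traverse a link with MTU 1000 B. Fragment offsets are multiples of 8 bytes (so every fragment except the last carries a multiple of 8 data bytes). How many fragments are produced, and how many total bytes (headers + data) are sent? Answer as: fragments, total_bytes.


Max data per non-final fragment = floor((MTU - header)/8)*8 = floor((1000 - 20)/8)*8 = floor(980/8)*8 = 976 B
Final fragment needs no 8-byte alignment: it can carry up to MTU - header = 980 B
Non-final fragments needed = ceil((payload - 980) / 976) = ceil(1350/976) = ceil(1.3832) = 2
Number of fragments = 2 + 1 = 3
Fragment sizes (data): 2 * 976 B + 378 B (last, 378 <= 980 OK)
Total bytes sent = payload + n_frags * header = 2330 + 3*20 = 2330 + 60 = 2390 B

3, 2390


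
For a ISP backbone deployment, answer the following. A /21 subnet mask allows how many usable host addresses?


Given: subnet mask /21
Host bits = 32 - 21 = 11
Total addresses = 2^11 = 2048
Usable hosts = 2048 - 2 (network + broadcast) = 2046

2046


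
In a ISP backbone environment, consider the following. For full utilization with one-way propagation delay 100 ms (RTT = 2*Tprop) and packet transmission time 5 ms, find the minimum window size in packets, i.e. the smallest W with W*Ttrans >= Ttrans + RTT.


Given: Ttrans = 5 ms, RTT = 200 ms (= 2 * Tprop, Tprop = 100 ms)
Time until first ACK returns = Ttrans + RTT = 5 + 200 = 205 ms
Need W * Ttrans >= Ttrans + RTT  ->  W >= (Ttrans + RTT) / Ttrans
(Ttrans + RTT) / Ttrans = 205 / 5 = 41
W_min = ceil(41) = 41

41


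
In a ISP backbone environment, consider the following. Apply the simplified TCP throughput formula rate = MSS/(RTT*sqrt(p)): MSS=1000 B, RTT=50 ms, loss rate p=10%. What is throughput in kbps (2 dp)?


Given: MSS = 1000 bytes, RTT = 50 ms, loss = 10%
RTT in seconds = 50 / 1000 = 0.05
Loss rate = 10% = 0.1
sqrt(loss) = sqrt(0.1) = 0.316227766017
Throughput (bytes/s) = 1000 / (0.05 * 0.316227766017) = 63245.5532
Throughput (kbps) = 63245.5532 * 8 / 1000 = 505.964426 -> 505.96 kbps (2 dp)

505.96


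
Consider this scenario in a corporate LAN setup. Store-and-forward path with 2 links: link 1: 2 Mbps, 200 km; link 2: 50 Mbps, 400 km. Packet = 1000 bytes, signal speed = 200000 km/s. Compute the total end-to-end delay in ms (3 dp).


Packet = 1000 bytes = 8000 bits. Store-and-forward: sum (t_trans + t_prop) per link.
Link 1: t_trans = 8000/(2*10^6) s = 4.0000 ms; t_prop = 200/200000 s = 1.0000 ms; subtotal = 5.0000 ms
Link 2: t_trans = 8000/(50*10^6) s = 0.1600 ms; t_prop = 400/200000 s = 2.0000 ms; subtotal = 2.1600 ms
End-to-end = 5.0000 + 2.1600 = 7.1600 ms -> 7.160 ms (3 dp)

7.160


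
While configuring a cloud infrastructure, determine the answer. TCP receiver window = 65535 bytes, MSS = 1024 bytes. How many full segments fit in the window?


Given: RWND = 65535 bytes, MSS = 1024 bytes
Full segments = floor(RWND / MSS)
Full segments = floor(65535 / 1024)
Full segments = floor(63.999) = 63

63


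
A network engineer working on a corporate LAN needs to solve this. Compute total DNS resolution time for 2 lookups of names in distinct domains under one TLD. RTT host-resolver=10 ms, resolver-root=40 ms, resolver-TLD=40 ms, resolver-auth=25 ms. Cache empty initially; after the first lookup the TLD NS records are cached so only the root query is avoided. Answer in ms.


Lookup 1 (cold cache): local + root + TLD + auth = 10 + 40 + 40 + 25 = 115 ms
Lookups 2..2 (TLD NS cached -> skip root; new domain -> still ask TLD and auth): local + TLD + auth = 10 + 40 + 25 = 75 ms each
Remaining 1 lookups: 1 * 75 = 75 ms
Total = 115 + 75 = 190 ms

190


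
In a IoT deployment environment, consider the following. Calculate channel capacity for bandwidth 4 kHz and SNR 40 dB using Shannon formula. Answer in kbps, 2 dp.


Given: B = 4 kHz, SNR = 40 dB
SNR linear = 10^(40/10) = 10000
1 + SNR = 10001
log2(10001) = 13.2878566418
C = 4 * 1000 * 13.2878566418 = 53151.4266 bps
C = 53.151427 kbps -> 53.15 kbps (2 dp)

53.15


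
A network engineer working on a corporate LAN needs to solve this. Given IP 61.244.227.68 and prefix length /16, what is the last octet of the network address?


Given: IP = 61.244.227.68, prefix = /16
Subnet mask = 255.255.0.0
Last octet of IP: 68
Last octet of mask: 0
Network last octet = 68 AND 0 = 0

0


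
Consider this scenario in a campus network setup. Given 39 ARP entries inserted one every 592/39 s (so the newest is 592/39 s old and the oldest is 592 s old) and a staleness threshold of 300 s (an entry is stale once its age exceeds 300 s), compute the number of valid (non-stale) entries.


Ages are k * 592/39 s for k = 1..39 (spacing = 15.1795 s).
Entry k is valid iff k * 592/39 <= 300 iff k <= 39 * 300 / 592 = 19.7635
n_valid = floor(19.7635) = 19
(n_stale = 39 - 19 = 20)

19


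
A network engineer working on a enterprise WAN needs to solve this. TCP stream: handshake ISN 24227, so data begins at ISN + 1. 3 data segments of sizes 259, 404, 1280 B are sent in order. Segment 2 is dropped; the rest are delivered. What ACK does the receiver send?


SYN uses sequence number 24227; first data byte = ISN + 1 = 24228.
Segment 1: SEQ = 24228, len = 259 B, covers [24228, 24486]
Segment 2: SEQ = 24487, len = 404 B, covers [24487, 24890] [LOST]
Segment 3: SEQ = 24891, len = 1280 B, covers [24891, 26170]
In-order data received: bytes [24228, 24486] (segments 1..1).
Segment 2 missing -> gap begins at byte 24487; later segments buffered out of order.
Cumulative ACK = next expected in-order byte = 24228 + 259 = 24487

24487


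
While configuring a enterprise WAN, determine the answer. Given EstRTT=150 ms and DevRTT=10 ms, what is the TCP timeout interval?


Given: EstRTT = 150 ms, DevRTT = 10 ms
Timeout = EstRTT + 4 * DevRTT
4 * DevRTT = 4 * 10 = 40
Timeout = 150 + 40 = 190 ms

190


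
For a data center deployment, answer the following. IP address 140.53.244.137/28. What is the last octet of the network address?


Given: IP = 140.53.244.137, prefix = /28
Subnet mask = 255.255.255.240
Last octet of IP: 137
Last octet of mask: 240
Network last octet = 137 AND 240 = 128

128


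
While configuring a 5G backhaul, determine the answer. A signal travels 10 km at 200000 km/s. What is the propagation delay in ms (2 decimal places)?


Given: distance = 10 km, speed = 200000 km/s
Delay = distance / speed = 10 / 200000 seconds
Delay in ms = 10 * 1000 / 200000
Delay = 0.0500 ms
Rounded to 2 dp = 0.05 ms

0.05


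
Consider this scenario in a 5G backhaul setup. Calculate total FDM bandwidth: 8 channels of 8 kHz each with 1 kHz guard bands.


Given: 8 channels, 8 kHz each, guard = 1 kHz
Channel bandwidth = 8 * 8 = 64 kHz
Guard bands = 7 gaps * 1 kHz = 7 kHz
Total = 64 + 7 = 71 kHz

71


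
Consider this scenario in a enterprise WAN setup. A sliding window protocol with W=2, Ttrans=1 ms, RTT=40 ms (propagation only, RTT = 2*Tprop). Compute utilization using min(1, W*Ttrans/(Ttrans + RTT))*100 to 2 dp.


Given: W = 2, Ttrans = 1 ms, RTT = 40 ms (= 2 * Tprop, Tprop = 20 ms)
Cycle time = Ttrans + RTT = 1 + 40 = 41 ms (first packet sent until its ACK returns)
W * Ttrans = 2 * 1 = 2 ms of sending per cycle
W * Ttrans / (Ttrans + RTT) = 2 / 41 = 0.048780
U = min(1, 0.048780) = 0.048780
U% = 4.88%

4.88


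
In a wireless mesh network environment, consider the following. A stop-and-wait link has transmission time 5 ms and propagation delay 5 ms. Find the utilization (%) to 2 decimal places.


Given: Ttrans = 5 ms, Tprop = 5 ms
RTT = 2 * Tprop = 2 * 5 = 10 ms
U = Ttrans / (Ttrans + RTT)
U = 5 / (5 + 10)
U = 5 / 15 = 0.333333
U% = 33.33%

33.33


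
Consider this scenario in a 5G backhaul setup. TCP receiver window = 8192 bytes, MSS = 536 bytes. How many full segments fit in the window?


Given: RWND = 8192 bytes, MSS = 536 bytes
Full segments = floor(RWND / MSS)
Full segments = floor(8192 / 536)
Full segments = floor(15.2836) = 15

15


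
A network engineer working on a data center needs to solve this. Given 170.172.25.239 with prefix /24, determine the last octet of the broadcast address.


Given: IP = 170.172.25.239, prefix = /24
Host bits = 32 - 24 = 8
Network last octet = 239 AND mask = 0
Host part size = 2^8 - 1 = 255
Broadcast last octet = 0 OR 255 = 255

255


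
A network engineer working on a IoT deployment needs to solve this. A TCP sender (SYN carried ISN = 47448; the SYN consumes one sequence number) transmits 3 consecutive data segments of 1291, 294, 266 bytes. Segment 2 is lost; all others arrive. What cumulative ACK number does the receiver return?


SYN uses sequence number 47448; first data byte = ISN + 1 = 47449.
Segment 1: SEQ = 47449, len = 1291 B, covers [47449, 48739]
Segment 2: SEQ = 48740, len = 294 B, covers [48740, 49033] [LOST]
Segment 3: SEQ = 49034, len = 266 B, covers [49034, 49299]
In-order data received: bytes [47449, 48739] (segments 1..1).
Segment 2 missing -> gap begins at byte 48740; later segments buffered out of order.
Cumulative ACK = next expected in-order byte = 47449 + 1291 = 48740

48740


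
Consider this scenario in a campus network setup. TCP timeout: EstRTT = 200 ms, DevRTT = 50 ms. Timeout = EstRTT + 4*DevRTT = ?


Given: EstRTT = 200 ms, DevRTT = 50 ms
Timeout = EstRTT + 4 * DevRTT
4 * DevRTT = 4 * 50 = 200
Timeout = 200 + 200 = 400 ms

400


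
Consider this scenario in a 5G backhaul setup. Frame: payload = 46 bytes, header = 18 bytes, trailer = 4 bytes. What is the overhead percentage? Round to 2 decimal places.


Given: payload = 46 B, header = 18 B, trailer = 4 B
Overhead bytes = header + trailer = 18 + 4 = 22
Total frame = payload + overhead = 46 + 22 = 68
Overhead % = 22 / 68 * 100 = 32.3529% -> 32.35% (2 dp)

32.35


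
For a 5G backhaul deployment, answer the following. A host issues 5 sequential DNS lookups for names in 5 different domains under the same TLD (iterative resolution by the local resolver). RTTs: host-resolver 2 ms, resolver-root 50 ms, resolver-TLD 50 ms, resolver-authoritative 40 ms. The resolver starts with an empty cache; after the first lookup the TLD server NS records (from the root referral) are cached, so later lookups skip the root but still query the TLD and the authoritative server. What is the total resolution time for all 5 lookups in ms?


Lookup 1 (cold cache): local + root + TLD + auth = 2 + 50 + 50 + 40 = 142 ms
Lookups 2..5 (TLD NS cached -> skip root; new domain -> still ask TLD and auth): local + TLD + auth = 2 + 50 + 40 = 92 ms each
Remaining 4 lookups: 4 * 92 = 368 ms
Total = 142 + 368 = 510 ms

510


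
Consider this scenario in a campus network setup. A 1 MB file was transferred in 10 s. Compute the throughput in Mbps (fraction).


Given: file = 1 MB, time = 10 s
File in Mb = 1 * 8 = 8 Mb
Throughput = 8 / 10 Mbps
Throughput = 4/5 Mbps

4/5


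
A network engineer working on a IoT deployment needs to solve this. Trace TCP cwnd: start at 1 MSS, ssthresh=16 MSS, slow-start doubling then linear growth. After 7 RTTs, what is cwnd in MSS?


RTT 0: cwnd = 1 MSS (initial)
RTT 1: cwnd = 2 MSS (slow start, doubled)
RTT 2: cwnd = 4 MSS (slow start, doubled)
RTT 3: cwnd = 8 MSS (slow start, doubled)
RTT 4: cwnd = 16 MSS (slow start, doubled)
RTT 5: cwnd = 17 MSS (congestion avoidance, +1)
RTT 6: cwnd = 18 MSS (congestion avoidance, +1)
RTT 7: cwnd = 19 MSS (congestion avoidance, +1)

19


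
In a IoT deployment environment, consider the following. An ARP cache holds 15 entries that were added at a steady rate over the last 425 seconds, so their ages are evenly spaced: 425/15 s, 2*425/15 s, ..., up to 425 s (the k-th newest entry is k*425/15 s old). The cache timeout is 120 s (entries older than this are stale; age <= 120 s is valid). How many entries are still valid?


Ages are k * 425/15 s for k = 1..15 (spacing = 28.3333 s).
Entry k is valid iff k * 425/15 <= 120 iff k <= 15 * 120 / 425 = 4.2353
n_valid = floor(4.2353) = 4
(n_stale = 15 - 4 = 11)

4


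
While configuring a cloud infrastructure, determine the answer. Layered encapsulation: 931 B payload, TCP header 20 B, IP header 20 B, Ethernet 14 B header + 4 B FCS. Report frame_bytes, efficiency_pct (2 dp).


TCP segment = 931 + 20 = 951 B
IP packet = 951 + 20 = 971 B
Ethernet frame = 971 + 14 + 4 = 989 B
Efficiency = app / frame = 931 / 989 = 0.941355 = 94.1355% -> 94.14% (2 dp)

989, 94.14


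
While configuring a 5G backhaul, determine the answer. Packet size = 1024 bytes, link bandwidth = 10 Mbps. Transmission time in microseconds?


Given: packet = 1024 bytes, bandwidth = 10 Mbps
Packet in bits = 1024 * 8 = 8192 bits
Bandwidth = 10 * 10^6 = 10000000 bps
Time = 8192 / 10000000 seconds
Time in us = 8192 * 10^6 / 10000000 = 819.2

819.2


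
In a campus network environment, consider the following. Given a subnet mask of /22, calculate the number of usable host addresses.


Given: subnet mask /22
Host bits = 32 - 22 = 10
Total addresses = 2^10 = 1024
Usable hosts = 1024 - 2 (network + broadcast) = 1022

1022


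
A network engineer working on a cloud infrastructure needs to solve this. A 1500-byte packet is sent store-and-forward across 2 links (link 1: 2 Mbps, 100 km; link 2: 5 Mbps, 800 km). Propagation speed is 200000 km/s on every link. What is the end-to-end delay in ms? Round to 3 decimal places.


Packet = 1500 bytes = 12000 bits. Store-and-forward: sum (t_trans + t_prop) per link.
Link 1: t_trans = 12000/(2*10^6) s = 6.0000 ms; t_prop = 100/200000 s = 0.5000 ms; subtotal = 6.5000 ms
Link 2: t_trans = 12000/(5*10^6) s = 2.4000 ms; t_prop = 800/200000 s = 4.0000 ms; subtotal = 6.4000 ms
End-to-end = 6.5000 + 6.4000 = 12.9000 ms -> 12.900 ms (3 dp)

12.900


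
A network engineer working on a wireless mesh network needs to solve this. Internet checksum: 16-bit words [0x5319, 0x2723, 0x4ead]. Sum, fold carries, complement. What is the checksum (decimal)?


Given words: [0x5319, 0x2723, 0x4ead]
Step 1: Sum all words
Raw sum = 21273 + 10019 + 20141 = 51433
One's complement = ~51433 & 0xFFFF = 14102

14102


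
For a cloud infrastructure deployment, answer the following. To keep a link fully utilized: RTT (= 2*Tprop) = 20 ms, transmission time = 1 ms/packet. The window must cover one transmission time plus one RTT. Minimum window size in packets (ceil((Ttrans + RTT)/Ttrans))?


Given: Ttrans = 1 ms, RTT = 20 ms (= 2 * Tprop, Tprop = 10 ms)
Time until first ACK returns = Ttrans + RTT = 1 + 20 = 21 ms
Need W * Ttrans >= Ttrans + RTT  ->  W >= (Ttrans + RTT) / Ttrans
(Ttrans + RTT) / Ttrans = 21 / 1 = 21
W_min = ceil(21) = 21

21


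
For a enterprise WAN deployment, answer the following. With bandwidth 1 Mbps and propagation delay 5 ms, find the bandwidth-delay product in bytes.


Given: bandwidth = 1 Mbps, delay = 5 ms
BDP in bits = 1 * 10^6 * 5 / 1000
BDP in bits = 5000
BDP in bytes = 5000 / 8 = 625

625


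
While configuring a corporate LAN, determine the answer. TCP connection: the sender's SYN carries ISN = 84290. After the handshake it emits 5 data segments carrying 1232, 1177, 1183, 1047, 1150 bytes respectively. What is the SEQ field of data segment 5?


The SYN occupies sequence number ISN = 84290, so the first data byte is ISN + 1 = 84291.
SEQ of data segment i = (ISN + 1) + sum of payload sizes of segments 1..i-1.
Segment 1: SEQ = 84291, payload = 1232 bytes
Segment 2: SEQ = 85523, payload = 1177 bytes
Segment 3: SEQ = 86700, payload = 1183 bytes
Segment 4: SEQ = 87883, payload = 1047 bytes
Segment 5: SEQ = 88930, payload = 1150 bytes
SEQ of segment 5 = 84291 + 1232 + 1177 + 1183 + 1047 = 88930

88930


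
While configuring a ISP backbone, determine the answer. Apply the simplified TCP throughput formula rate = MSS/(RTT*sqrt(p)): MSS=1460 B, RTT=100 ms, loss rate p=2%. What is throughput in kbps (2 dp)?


Given: MSS = 1460 bytes, RTT = 100 ms, loss = 2%
RTT in seconds = 100 / 1000 = 0.1
Loss rate = 2% = 0.02
sqrt(loss) = sqrt(0.02) = 0.141421356237
Throughput (bytes/s) = 1460 / (0.1 * 0.141421356237) = 103237.5901
Throughput (kbps) = 103237.5901 * 8 / 1000 = 825.900720 -> 825.90 kbps (2 dp)

825.90


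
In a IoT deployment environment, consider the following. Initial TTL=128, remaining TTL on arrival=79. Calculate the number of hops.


Given: initial TTL = 128, received TTL = 79
Hops = initial TTL - received TTL
Hops = 128 - 79 = 49

49


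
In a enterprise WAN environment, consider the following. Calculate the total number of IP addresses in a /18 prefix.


Given: CIDR prefix /18
Host bits = 32 - 18 = 14
Total addresses = 2^14 = 16384

16384


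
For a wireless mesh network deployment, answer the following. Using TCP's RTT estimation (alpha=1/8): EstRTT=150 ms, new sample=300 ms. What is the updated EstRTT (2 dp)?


Given: EstRTT = 150 ms, SampleRTT = 300 ms, alpha = 1/8
New EstRTT = (1 - alpha) * EstRTT + alpha * SampleRTT
(7/8) * 150 = 131.25
(1/8) * 300 = 37.5
New EstRTT = 131.25 + 37.5 = 168.75 ms -> 168.75 ms (2 dp)

168.75


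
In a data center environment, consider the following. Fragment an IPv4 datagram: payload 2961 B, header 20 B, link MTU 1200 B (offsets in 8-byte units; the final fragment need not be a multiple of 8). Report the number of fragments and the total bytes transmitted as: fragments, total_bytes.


Max data per non-final fragment = floor((MTU - header)/8)*8 = floor((1200 - 20)/8)*8 = floor(1180/8)*8 = 1176 B
Final fragment needs no 8-byte alignment: it can carry up to MTU - header = 1180 B
Non-final fragments needed = ceil((payload - 1180) / 1176) = ceil(1781/1176) = ceil(1.5145) = 2
Number of fragments = 2 + 1 = 3
Fragment sizes (data): 2 * 1176 B + 609 B (last, 609 <= 1180 OK)
Total bytes sent = payload + n_frags * header = 2961 + 3*20 = 2961 + 60 = 3021 B

3, 3021


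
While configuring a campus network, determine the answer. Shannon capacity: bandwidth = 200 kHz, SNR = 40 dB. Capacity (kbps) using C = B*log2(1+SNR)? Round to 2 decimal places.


Given: B = 200 kHz, SNR = 40 dB
SNR linear = 10^(40/10) = 10000
1 + SNR = 10001
log2(10001) = 13.2878566418
C = 200 * 1000 * 13.2878566418 = 2657571.3284 bps
C = 2657.571328 kbps -> 2657.57 kbps (2 dp)

2657.57


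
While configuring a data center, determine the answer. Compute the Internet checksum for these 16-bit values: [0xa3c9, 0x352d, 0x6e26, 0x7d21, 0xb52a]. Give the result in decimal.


Given words: [0xa3c9, 0x352d, 0x6e26, 0x7d21, 0xb52a]
Step 1: Sum all words
Raw sum = 41929 + 13613 + 28198 + 32033 + 46378 = 162151
Step 2: Fold carry: (31079 + 2) = 31081
One's complement = ~31081 & 0xFFFF = 34454

34454


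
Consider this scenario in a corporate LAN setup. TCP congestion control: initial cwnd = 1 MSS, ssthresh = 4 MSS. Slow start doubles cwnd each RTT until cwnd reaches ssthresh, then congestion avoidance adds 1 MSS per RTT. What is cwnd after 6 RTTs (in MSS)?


RTT 0: cwnd = 1 MSS (initial)
RTT 1: cwnd = 2 MSS (slow start, doubled)
RTT 2: cwnd = 4 MSS (slow start, doubled)
RTT 3: cwnd = 5 MSS (congestion avoidance, +1)
RTT 4: cwnd = 6 MSS (congestion avoidance, +1)
RTT 5: cwnd = 7 MSS (congestion avoidance, +1)
RTT 6: cwnd = 8 MSS (congestion avoidance, +1)

8


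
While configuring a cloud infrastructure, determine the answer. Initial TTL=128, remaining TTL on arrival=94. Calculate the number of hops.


Given: initial TTL = 128, received TTL = 94
Hops = initial TTL - received TTL
Hops = 128 - 94 = 34

34


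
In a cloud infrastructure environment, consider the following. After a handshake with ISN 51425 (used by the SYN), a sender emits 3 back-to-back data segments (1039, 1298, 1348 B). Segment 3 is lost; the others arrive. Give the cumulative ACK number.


SYN uses sequence number 51425; first data byte = ISN + 1 = 51426.
Segment 1: SEQ = 51426, len = 1039 B, covers [51426, 52464]
Segment 2: SEQ = 52465, len = 1298 B, covers [52465, 53762]
Segment 3: SEQ = 53763, len = 1348 B, covers [53763, 55110] [LOST]
In-order data received: bytes [51426, 53762] (segments 1..2).
Segment 3 missing -> gap begins at byte 53763.
Cumulative ACK = next expected in-order byte = 51426 + 1039 + 1298 = 53763

53763


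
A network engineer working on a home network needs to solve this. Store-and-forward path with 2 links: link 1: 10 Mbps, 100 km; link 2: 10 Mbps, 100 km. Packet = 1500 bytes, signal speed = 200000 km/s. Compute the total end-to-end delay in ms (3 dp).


Packet = 1500 bytes = 12000 bits. Store-and-forward: sum (t_trans + t_prop) per link.
Link 1: t_trans = 12000/(10*10^6) s = 1.2000 ms; t_prop = 100/200000 s = 0.5000 ms; subtotal = 1.7000 ms
Link 2: t_trans = 12000/(10*10^6) s = 1.2000 ms; t_prop = 100/200000 s = 0.5000 ms; subtotal = 1.7000 ms
End-to-end = 1.7000 + 1.7000 = 3.4000 ms -> 3.400 ms (3 dp)

3.400


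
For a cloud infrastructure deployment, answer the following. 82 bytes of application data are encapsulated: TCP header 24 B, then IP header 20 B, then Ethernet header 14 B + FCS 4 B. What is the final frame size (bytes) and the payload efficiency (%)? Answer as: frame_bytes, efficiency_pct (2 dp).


TCP segment = 82 + 24 = 106 B
IP packet = 106 + 20 = 126 B
Ethernet frame = 126 + 14 + 4 = 144 B
Efficiency = app / frame = 82 / 144 = 0.569444 = 56.9444% -> 56.94% (2 dp)

144, 56.94


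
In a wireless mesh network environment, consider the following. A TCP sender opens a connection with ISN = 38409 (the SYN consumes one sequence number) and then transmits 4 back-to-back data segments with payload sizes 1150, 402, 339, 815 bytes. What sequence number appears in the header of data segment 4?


The SYN occupies sequence number ISN = 38409, so the first data byte is ISN + 1 = 38410.
SEQ of data segment i = (ISN + 1) + sum of payload sizes of segments 1..i-1.
Segment 1: SEQ = 38410, payload = 1150 bytes
Segment 2: SEQ = 39560, payload = 402 bytes
Segment 3: SEQ = 39962, payload = 339 bytes
Segment 4: SEQ = 40301, payload = 815 bytes
SEQ of segment 4 = 38410 + 1150 + 402 + 339 = 40301

40301


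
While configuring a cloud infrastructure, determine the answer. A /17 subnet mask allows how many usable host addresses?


Given: subnet mask /17
Host bits = 32 - 17 = 15
Total addresses = 2^15 = 32768
Usable hosts = 32768 - 2 (network + broadcast) = 32766

32766


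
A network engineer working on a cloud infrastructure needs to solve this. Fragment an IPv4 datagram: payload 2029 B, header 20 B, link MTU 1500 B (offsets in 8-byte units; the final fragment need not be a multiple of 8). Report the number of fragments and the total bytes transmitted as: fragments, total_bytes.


Max data per non-final fragment = floor((MTU - header)/8)*8 = floor((1500 - 20)/8)*8 = floor(1480/8)*8 = 1480 B
Final fragment needs no 8-byte alignment: it can carry up to MTU - header = 1480 B
Non-final fragments needed = ceil((payload - 1480) / 1480) = ceil(549/1480) = ceil(0.3709) = 1
Number of fragments = 1 + 1 = 2
Fragment sizes (data): 1 * 1480 B + 549 B (last, 549 <= 1480 OK)
Total bytes sent = payload + n_frags * header = 2029 + 2*20 = 2029 + 40 = 2069 B

2, 2069


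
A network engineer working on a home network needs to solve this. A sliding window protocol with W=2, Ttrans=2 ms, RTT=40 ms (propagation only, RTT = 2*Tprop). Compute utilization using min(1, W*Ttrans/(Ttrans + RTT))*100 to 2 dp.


Given: W = 2, Ttrans = 2 ms, RTT = 40 ms (= 2 * Tprop, Tprop = 20 ms)
Cycle time = Ttrans + RTT = 2 + 40 = 42 ms (first packet sent until its ACK returns)
W * Ttrans = 2 * 2 = 4 ms of sending per cycle
W * Ttrans / (Ttrans + RTT) = 4 / 42 = 0.095238
U = min(1, 0.095238) = 0.095238
U% = 9.52%

9.52


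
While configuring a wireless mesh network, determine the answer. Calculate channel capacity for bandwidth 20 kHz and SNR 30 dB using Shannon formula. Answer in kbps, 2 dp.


Given: B = 20 kHz, SNR = 30 dB
SNR linear = 10^(30/10) = 1000
1 + SNR = 1001
log2(1001) = 9.9672262588
C = 20 * 1000 * 9.9672262588 = 199344.5252 bps
C = 199.344525 kbps -> 199.34 kbps (2 dp)

199.34


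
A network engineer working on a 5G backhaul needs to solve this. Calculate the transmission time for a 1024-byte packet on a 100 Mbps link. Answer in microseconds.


Given: packet = 1024 bytes, bandwidth = 100 Mbps
Packet in bits = 1024 * 8 = 8192 bits
Bandwidth = 100 * 10^6 = 100000000 bps
Time = 8192 / 100000000 seconds
Time in us = 8192 * 10^6 / 100000000 = 81.92

81.92


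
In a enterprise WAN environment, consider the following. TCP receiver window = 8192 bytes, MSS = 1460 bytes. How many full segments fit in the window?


Given: RWND = 8192 bytes, MSS = 1460 bytes
Full segments = floor(RWND / MSS)
Full segments = floor(8192 / 1460)
Full segments = floor(5.611) = 5

5


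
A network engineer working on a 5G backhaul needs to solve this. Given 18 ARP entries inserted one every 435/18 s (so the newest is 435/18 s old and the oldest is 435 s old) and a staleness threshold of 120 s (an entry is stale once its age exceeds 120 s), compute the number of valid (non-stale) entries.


Ages are k * 435/18 s for k = 1..18 (spacing = 24.1667 s).
Entry k is valid iff k * 435/18 <= 120 iff k <= 18 * 120 / 435 = 4.9655
n_valid = floor(4.9655) = 4
(n_stale = 18 - 4 = 14)

4


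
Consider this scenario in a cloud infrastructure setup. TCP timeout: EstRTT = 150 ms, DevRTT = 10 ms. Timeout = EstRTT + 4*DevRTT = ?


Given: EstRTT = 150 ms, DevRTT = 10 ms
Timeout = EstRTT + 4 * DevRTT
4 * DevRTT = 4 * 10 = 40
Timeout = 150 + 40 = 190 ms

190


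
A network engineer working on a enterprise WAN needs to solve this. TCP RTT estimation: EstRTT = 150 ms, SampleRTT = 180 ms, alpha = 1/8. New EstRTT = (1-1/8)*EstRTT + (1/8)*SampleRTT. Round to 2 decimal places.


Given: EstRTT = 150 ms, SampleRTT = 180 ms, alpha = 1/8
New EstRTT = (1 - alpha) * EstRTT + alpha * SampleRTT
(7/8) * 150 = 131.25
(1/8) * 180 = 22.5
New EstRTT = 131.25 + 22.5 = 153.75 ms -> 153.75 ms (2 dp)

153.75


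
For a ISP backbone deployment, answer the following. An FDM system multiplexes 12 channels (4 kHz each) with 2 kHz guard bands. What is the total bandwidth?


Given: 12 channels, 4 kHz each, guard = 2 kHz
Channel bandwidth = 12 * 4 = 48 kHz
Guard bands = 11 gaps * 2 kHz = 22 kHz
Total = 48 + 22 = 70 kHz

70


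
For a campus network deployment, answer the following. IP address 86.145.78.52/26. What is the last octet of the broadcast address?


Given: IP = 86.145.78.52, prefix = /26
Host bits = 32 - 26 = 6
Network last octet = 52 AND mask = 0
Host part size = 2^6 - 1 = 63
Broadcast last octet = 0 OR 63 = 63

63


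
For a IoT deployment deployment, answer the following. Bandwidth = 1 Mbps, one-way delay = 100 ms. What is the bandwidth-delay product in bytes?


Given: bandwidth = 1 Mbps, delay = 100 ms
BDP in bits = 1 * 10^6 * 100 / 1000
BDP in bits = 100000
BDP in bytes = 100000 / 8 = 12500

12500


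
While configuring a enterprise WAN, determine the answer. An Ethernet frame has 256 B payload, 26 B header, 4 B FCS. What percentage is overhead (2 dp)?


Given: payload = 256 B, header = 26 B, trailer = 4 B
Overhead bytes = header + trailer = 26 + 4 = 30
Total frame = payload + overhead = 256 + 30 = 286
Overhead % = 30 / 286 * 100 = 10.4895% -> 10.49% (2 dp)

10.49


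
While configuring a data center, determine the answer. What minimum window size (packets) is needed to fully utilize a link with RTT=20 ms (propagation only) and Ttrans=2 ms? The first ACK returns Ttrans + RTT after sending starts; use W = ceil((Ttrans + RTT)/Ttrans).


Given: Ttrans = 2 ms, RTT = 20 ms (= 2 * Tprop, Tprop = 10 ms)
Time until first ACK returns = Ttrans + RTT = 2 + 20 = 22 ms
Need W * Ttrans >= Ttrans + RTT  ->  W >= (Ttrans + RTT) / Ttrans
(Ttrans + RTT) / Ttrans = 22 / 2 = 11
W_min = ceil(11) = 11

11


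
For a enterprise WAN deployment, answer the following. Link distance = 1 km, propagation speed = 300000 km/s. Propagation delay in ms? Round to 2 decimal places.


Given: distance = 1 km, speed = 300000 km/s
Delay = distance / speed = 1 / 300000 seconds
Delay in ms = 1 * 1000 / 300000
Delay = 0.0033 ms
Rounded to 2 dp = 0.00 ms

0.00


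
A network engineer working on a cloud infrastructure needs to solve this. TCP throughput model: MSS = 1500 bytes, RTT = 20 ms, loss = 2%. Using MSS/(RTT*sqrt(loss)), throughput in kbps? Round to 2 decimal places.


Given: MSS = 1500 bytes, RTT = 20 ms, loss = 2%
RTT in seconds = 20 / 1000 = 0.02
Loss rate = 2% = 0.02
sqrt(loss) = sqrt(0.02) = 0.141421356237
Throughput (bytes/s) = 1500 / (0.02 * 0.141421356237) = 530330.0859
Throughput (kbps) = 530330.0859 * 8 / 1000 = 4242.640687 -> 4242.64 kbps (2 dp)

4242.64


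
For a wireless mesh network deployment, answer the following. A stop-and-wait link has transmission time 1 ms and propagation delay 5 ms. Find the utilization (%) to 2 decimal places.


Given: Ttrans = 1 ms, Tprop = 5 ms
RTT = 2 * Tprop = 2 * 5 = 10 ms
U = Ttrans / (Ttrans + RTT)
U = 1 / (1 + 10)
U = 1 / 11 = 0.090909
U% = 9.09%

9.09


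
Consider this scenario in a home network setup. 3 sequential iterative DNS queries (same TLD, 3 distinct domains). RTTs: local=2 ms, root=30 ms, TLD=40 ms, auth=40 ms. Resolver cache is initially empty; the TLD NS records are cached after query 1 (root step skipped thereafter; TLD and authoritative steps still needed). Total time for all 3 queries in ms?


Lookup 1 (cold cache): local + root + TLD + auth = 2 + 30 + 40 + 40 = 112 ms
Lookups 2..3 (TLD NS cached -> skip root; new domain -> still ask TLD and auth): local + TLD + auth = 2 + 40 + 40 = 82 ms each
Remaining 2 lookups: 2 * 82 = 164 ms
Total = 112 + 164 = 276 ms

276


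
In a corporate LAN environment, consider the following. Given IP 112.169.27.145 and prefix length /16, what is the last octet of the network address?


Given: IP = 112.169.27.145, prefix = /16
Subnet mask = 255.255.0.0
Last octet of IP: 145
Last octet of mask: 0
Network last octet = 145 AND 0 = 0

0


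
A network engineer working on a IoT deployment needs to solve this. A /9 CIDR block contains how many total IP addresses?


Given: CIDR prefix /9
Host bits = 32 - 9 = 23
Total addresses = 2^23 = 8388608

8388608


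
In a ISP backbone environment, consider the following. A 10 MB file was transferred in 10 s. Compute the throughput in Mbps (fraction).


Given: file = 10 MB, time = 10 s
File in Mb = 10 * 8 = 80 Mb
Throughput = 80 / 10 Mbps
Throughput = 8 Mbps

8


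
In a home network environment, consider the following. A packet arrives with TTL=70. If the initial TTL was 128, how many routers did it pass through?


Given: initial TTL = 128, received TTL = 70
Hops = initial TTL - received TTL
Hops = 128 - 70 = 58

58


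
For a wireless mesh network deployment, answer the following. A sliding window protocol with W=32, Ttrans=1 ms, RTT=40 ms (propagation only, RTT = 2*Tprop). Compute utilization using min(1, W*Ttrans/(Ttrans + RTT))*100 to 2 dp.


Given: W = 32, Ttrans = 1 ms, RTT = 40 ms (= 2 * Tprop, Tprop = 20 ms)
Cycle time = Ttrans + RTT = 1 + 40 = 41 ms (first packet sent until its ACK returns)
W * Ttrans = 32 * 1 = 32 ms of sending per cycle
W * Ttrans / (Ttrans + RTT) = 32 / 41 = 0.780488
U = min(1, 0.780488) = 0.780488
U% = 78.05%

78.05


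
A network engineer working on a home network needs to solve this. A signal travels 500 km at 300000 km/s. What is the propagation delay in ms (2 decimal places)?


Given: distance = 500 km, speed = 300000 km/s
Delay = distance / speed = 500 / 300000 seconds
Delay in ms = 500 * 1000 / 300000
Delay = 1.6667 ms
Rounded to 2 dp = 1.67 ms

1.67


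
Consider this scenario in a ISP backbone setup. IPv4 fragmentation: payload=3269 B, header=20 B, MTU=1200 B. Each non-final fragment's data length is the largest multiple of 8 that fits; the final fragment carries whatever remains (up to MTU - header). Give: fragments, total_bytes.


Max data per non-final fragment = floor((MTU - header)/8)*8 = floor((1200 - 20)/8)*8 = floor(1180/8)*8 = 1176 B
Final fragment needs no 8-byte alignment: it can carry up to MTU - header = 1180 B
Non-final fragments needed = ceil((payload - 1180) / 1176) = ceil(2089/1176) = ceil(1.7764) = 2
Number of fragments = 2 + 1 = 3
Fragment sizes (data): 2 * 1176 B + 917 B (last, 917 <= 1180 OK)
Total bytes sent = payload + n_frags * header = 3269 + 3*20 = 3269 + 60 = 3329 B

3, 3329


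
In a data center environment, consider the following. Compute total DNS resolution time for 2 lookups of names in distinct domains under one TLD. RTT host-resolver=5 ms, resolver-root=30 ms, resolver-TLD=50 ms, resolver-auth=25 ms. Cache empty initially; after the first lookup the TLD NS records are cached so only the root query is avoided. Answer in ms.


Lookup 1 (cold cache): local + root + TLD + auth = 5 + 30 + 50 + 25 = 110 ms
Lookups 2..2 (TLD NS cached -> skip root; new domain -> still ask TLD and auth): local + TLD + auth = 5 + 50 + 25 = 80 ms each
Remaining 1 lookups: 1 * 80 = 80 ms
Total = 110 + 80 = 190 ms

190
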